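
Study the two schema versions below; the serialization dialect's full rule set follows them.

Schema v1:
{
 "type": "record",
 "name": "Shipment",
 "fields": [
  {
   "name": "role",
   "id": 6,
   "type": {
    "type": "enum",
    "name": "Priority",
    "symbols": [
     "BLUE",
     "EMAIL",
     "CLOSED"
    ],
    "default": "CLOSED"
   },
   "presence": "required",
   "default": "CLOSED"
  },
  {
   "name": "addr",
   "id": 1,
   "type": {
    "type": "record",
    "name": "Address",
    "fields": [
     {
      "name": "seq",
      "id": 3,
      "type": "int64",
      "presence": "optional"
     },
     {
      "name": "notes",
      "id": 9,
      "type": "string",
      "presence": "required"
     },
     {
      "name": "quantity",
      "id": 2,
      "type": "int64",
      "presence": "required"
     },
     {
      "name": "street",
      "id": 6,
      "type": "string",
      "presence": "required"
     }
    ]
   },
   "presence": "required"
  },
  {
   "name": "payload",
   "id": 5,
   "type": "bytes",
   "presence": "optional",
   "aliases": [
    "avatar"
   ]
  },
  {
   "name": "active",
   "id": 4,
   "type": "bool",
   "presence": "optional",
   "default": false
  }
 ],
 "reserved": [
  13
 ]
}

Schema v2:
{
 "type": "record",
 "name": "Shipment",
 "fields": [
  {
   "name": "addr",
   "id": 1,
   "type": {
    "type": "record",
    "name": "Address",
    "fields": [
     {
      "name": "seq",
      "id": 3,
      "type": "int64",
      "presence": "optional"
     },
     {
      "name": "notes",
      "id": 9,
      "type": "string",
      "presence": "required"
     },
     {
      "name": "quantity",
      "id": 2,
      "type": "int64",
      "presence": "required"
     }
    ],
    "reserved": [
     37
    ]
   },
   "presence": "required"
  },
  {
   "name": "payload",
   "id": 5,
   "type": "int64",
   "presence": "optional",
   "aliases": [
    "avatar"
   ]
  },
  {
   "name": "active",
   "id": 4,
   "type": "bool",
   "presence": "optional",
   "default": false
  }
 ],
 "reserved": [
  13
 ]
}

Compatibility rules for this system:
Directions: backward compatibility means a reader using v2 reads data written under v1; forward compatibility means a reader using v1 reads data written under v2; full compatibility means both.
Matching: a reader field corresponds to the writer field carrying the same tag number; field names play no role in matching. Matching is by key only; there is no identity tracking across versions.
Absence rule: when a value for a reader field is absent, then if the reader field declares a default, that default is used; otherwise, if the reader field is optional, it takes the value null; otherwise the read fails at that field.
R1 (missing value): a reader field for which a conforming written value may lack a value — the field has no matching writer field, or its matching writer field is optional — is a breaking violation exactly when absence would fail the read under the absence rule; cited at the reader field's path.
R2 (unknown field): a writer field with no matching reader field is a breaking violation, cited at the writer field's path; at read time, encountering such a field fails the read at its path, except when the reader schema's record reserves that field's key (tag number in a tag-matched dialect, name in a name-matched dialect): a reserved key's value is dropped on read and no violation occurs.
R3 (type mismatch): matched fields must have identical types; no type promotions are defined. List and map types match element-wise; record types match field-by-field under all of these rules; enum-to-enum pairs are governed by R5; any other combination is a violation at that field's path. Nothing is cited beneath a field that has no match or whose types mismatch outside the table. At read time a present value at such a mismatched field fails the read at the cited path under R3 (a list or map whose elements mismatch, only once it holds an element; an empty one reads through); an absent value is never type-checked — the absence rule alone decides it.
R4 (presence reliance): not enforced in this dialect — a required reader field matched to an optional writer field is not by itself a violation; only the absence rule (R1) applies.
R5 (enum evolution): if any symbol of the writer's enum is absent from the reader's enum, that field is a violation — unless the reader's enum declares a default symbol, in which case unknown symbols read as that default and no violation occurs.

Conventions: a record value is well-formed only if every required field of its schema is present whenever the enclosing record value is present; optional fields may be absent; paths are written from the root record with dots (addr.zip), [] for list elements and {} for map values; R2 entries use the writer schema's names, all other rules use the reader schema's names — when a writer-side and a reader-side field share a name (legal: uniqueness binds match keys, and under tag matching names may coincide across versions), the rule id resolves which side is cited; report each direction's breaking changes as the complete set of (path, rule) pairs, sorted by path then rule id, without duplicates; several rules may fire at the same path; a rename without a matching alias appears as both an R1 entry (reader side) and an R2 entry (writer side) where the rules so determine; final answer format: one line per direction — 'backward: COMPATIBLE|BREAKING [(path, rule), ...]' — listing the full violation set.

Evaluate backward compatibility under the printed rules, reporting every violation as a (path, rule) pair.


each type pair in Shipment: writer, then reader
checking backward for Shipment: reader v2 against writer v1:
  Address -> Address, writer required: addr aligns to addr
  bytes -> int64, writer optional: payload aligns to payload
  bool -> bool, writer optional: active aligns to active
  role (writer side), unknown to reader
  int64 -> int64, writer optional: addr.seq aligns to addr.seq
  string -> string, writer required: addr.notes aligns to addr.notes
  int64 -> int64, writer required: addr.quantity aligns to addr.quantity
  addr.street (writer side), unknown to reader
  R2 fires at addr.street
  R3 fires at payload
  R2 fires at role
  backward on Shipment therefore BREAKING (3)

backward: BREAKING [(addr.street, R2), (payload, R3), (role, R2)]


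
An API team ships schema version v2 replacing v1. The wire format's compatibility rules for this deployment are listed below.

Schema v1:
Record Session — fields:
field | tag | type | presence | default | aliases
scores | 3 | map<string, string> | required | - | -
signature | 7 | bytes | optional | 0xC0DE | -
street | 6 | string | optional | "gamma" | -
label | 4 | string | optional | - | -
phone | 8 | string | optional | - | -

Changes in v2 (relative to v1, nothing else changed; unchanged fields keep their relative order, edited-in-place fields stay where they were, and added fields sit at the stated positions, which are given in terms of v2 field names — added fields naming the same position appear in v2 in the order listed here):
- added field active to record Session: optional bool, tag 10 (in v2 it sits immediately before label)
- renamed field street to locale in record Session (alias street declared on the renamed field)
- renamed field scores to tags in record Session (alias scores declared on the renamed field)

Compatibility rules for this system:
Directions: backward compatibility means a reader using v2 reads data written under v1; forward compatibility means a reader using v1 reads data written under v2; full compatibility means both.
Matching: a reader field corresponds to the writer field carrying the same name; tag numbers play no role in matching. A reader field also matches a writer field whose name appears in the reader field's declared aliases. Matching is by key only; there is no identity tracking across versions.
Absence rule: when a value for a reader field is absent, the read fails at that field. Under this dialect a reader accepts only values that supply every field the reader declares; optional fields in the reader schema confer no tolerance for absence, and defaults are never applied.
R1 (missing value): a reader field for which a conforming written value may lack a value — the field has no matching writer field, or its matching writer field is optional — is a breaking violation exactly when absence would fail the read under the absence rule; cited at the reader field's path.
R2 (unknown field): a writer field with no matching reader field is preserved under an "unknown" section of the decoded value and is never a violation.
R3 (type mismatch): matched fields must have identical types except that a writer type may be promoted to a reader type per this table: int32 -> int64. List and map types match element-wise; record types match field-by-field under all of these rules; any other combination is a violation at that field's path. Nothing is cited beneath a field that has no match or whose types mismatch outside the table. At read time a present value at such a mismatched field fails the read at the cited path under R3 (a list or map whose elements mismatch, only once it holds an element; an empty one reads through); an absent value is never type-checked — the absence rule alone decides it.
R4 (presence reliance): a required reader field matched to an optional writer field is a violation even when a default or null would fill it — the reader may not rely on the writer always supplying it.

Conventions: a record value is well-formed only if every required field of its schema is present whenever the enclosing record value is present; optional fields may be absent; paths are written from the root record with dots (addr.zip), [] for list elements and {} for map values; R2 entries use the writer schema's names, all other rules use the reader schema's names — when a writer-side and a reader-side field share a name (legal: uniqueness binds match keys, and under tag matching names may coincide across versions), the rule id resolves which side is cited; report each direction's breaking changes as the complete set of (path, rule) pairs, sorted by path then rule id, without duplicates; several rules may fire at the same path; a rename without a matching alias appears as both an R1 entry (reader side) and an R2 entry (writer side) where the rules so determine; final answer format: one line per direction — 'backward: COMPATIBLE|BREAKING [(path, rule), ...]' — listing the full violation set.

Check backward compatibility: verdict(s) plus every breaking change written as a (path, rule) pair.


backward: BREAKING [(active, R1), (label, R1), (locale, R1), (phone, R1), (signature, R1)]

each type pair in Session: writer, then reader
backward analysis of Session with v2 as reader and v1 as writer:
  tags <- scores (map<string, string> -> map<string, string>, writer required)
  signature <- signature (bytes -> bytes, writer optional)
  locale <- street (string -> string, writer optional)
  no writer field matches reader active
  label <- label (string -> string, writer optional)
  phone <- phone (string -> string, writer optional)
  breaking: (active, R1)
  breaking: (label, R1)
  breaking: (locale, R1)
  breaking: (phone, R1)
  breaking: (signature, R1)
  => 5 violation(s): backward is BREAKING for Session
remaining Session differences; none change what is asked:
  renamed field scores to tags in record Session (alias scores declared on the renamed field) -> fires only in the forward direction of Session, which is not asked here


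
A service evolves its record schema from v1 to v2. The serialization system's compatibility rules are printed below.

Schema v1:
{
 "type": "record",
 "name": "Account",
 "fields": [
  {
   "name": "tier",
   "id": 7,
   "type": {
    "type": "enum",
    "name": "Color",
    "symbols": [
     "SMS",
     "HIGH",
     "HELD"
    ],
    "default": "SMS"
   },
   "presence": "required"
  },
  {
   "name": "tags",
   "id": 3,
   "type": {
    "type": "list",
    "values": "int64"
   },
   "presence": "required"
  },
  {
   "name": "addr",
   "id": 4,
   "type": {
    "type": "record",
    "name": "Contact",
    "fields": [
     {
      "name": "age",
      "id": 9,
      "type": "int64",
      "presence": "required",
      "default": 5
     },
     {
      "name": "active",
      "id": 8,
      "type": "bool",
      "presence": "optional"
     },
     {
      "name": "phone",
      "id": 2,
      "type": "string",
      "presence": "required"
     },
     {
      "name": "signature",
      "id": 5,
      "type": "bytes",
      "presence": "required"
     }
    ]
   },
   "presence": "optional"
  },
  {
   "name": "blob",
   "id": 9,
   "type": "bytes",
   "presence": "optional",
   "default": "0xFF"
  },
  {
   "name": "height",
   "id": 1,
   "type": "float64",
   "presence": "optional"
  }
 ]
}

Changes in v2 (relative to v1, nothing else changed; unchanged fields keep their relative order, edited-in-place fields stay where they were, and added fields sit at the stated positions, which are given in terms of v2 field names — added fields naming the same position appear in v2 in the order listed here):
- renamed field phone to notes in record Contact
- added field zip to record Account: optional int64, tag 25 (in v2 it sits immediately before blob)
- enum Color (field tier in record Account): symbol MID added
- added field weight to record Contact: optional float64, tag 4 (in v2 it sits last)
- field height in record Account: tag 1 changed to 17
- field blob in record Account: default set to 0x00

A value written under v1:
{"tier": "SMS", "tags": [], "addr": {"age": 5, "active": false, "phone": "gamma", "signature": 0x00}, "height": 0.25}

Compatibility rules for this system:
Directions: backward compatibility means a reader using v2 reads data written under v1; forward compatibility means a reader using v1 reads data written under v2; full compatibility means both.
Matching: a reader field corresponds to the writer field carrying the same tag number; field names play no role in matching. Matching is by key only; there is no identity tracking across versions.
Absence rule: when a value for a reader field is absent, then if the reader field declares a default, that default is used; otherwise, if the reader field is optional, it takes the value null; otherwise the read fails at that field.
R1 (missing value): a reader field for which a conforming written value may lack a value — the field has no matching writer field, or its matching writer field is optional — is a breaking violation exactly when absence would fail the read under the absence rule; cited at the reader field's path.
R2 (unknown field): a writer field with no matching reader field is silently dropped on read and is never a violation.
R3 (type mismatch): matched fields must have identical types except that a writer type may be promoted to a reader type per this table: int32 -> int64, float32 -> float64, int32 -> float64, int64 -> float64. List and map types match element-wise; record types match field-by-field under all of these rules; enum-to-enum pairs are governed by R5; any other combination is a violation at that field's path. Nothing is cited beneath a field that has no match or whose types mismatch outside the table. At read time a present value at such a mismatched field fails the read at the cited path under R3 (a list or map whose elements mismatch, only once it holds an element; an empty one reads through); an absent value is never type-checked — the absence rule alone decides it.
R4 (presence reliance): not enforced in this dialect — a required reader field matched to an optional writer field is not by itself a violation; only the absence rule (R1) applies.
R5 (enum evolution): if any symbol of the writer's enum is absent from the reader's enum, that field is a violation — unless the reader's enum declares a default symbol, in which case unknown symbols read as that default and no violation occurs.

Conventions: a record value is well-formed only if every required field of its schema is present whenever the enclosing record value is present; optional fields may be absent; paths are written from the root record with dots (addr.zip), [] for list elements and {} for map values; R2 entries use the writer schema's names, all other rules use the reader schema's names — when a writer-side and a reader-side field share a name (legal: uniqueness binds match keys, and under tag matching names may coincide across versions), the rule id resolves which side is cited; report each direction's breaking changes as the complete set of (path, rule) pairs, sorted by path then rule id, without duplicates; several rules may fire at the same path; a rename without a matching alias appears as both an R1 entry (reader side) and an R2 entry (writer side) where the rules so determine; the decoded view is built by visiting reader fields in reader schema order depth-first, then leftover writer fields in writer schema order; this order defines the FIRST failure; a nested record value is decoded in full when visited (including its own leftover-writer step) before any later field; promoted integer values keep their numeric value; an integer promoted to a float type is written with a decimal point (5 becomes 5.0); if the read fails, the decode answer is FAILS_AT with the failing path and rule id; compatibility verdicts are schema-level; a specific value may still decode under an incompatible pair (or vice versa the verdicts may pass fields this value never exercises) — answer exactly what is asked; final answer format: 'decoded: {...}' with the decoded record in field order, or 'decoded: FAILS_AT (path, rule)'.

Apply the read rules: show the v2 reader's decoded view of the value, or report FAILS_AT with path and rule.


decoded: {"tier": "SMS", "tags": [], "addr": {"age": 5, "active": false, "notes": "gamma", "signature": 0x00, "weight": null}, "zip": null, "blob": 0x00, "height": null}

arrows below run writer -> reader for Account
migrating the Account value to v2:
  tier := "SMS"
  tags := []
  addr.age := 5
  addr.active := false
  addr.notes := "gamma" (from writer phone)
  addr.signature := 0x00
  addr.weight := null (absent, optional -> null)
  zip := null (absent, optional -> null)
  blob := 0x00 (absent -> default)
  height := null (absent, optional -> null)
  writer height: unknown -> dropped
  => decoded: {"tier": "SMS", "tags": [], "addr": {"age": 5, "active": false, "notes": "gamma", "signature": 0x00, "weight": null}, "zip": null, "blob": 0x00, "height": null}
ruling out the remaining Account differences:
  enum Color (field tier in record Account): symbol MID added -> fires no rule on Account under this dialect and leaves the result unchanged


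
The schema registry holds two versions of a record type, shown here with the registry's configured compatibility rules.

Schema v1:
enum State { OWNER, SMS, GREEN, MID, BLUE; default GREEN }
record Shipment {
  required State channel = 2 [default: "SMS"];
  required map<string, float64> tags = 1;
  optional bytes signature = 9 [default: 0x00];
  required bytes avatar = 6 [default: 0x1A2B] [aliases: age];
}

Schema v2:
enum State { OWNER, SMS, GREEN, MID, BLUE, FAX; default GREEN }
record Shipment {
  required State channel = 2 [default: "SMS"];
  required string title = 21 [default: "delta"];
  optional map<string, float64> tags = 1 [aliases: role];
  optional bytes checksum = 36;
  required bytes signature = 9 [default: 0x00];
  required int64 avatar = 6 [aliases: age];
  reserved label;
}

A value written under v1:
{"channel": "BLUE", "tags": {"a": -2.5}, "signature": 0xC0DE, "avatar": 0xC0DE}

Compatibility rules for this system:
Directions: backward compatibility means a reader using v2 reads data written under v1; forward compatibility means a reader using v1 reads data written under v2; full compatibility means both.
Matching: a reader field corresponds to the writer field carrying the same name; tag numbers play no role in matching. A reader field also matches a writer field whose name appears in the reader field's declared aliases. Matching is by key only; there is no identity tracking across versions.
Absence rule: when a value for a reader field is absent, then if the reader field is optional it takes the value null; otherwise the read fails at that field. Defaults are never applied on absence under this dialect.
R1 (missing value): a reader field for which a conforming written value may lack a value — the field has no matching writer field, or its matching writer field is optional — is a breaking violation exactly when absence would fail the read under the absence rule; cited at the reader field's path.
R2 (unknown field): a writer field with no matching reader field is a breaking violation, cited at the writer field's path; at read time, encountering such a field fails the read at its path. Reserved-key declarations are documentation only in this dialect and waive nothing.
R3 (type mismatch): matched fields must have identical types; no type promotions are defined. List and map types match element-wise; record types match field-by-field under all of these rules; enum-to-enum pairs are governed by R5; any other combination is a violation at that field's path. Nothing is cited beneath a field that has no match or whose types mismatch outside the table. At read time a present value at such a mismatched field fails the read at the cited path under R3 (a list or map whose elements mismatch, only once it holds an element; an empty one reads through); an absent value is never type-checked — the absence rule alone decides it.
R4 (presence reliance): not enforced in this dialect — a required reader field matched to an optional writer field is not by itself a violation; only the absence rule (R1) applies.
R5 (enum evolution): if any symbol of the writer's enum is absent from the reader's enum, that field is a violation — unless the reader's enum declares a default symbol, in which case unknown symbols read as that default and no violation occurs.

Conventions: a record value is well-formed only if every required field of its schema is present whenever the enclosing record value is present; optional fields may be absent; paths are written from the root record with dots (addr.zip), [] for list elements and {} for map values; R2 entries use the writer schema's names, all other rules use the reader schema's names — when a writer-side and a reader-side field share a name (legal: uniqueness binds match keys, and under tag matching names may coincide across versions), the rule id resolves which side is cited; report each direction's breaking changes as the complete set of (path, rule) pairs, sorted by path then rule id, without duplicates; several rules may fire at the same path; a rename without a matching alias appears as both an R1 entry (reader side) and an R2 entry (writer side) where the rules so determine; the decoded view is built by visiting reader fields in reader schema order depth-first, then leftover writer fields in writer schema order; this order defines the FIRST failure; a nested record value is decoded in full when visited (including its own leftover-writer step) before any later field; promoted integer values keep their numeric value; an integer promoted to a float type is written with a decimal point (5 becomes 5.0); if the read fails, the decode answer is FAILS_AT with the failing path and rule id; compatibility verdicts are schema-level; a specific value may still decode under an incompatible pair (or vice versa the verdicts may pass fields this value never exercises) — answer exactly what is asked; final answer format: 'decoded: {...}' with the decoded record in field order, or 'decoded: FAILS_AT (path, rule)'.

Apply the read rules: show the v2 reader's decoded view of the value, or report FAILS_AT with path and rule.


each type pair in Shipment: writer, then reader
migrating the Shipment value to v2:
  channel := "BLUE"
  read fails at title under R1 (no fill)
  => FAILS_AT (title, R1)
checking off the Shipment differences that do not matter here:
  field signature in record Shipment: optional changed to required -> shifts the Shipment verdicts, not this decode
  field avatar in record Shipment: type bytes changed to int64 (its default is dropped) -> shifts the Shipment verdicts, not this decode
  added field checksum to record Shipment: optional bytes, tag 36 (in v2 it sits immediately before signature) -> shifts the Shipment verdicts, not this decode
  enum State (field channel in record Shipment): symbol FAX added -> no rule fires on it and the decoded Shipment view is identical with or without it
  field tags in record Shipment: required changed to optional -> shifts the Shipment verdicts, not this decode

decoded: FAILS_AT (title, R1)


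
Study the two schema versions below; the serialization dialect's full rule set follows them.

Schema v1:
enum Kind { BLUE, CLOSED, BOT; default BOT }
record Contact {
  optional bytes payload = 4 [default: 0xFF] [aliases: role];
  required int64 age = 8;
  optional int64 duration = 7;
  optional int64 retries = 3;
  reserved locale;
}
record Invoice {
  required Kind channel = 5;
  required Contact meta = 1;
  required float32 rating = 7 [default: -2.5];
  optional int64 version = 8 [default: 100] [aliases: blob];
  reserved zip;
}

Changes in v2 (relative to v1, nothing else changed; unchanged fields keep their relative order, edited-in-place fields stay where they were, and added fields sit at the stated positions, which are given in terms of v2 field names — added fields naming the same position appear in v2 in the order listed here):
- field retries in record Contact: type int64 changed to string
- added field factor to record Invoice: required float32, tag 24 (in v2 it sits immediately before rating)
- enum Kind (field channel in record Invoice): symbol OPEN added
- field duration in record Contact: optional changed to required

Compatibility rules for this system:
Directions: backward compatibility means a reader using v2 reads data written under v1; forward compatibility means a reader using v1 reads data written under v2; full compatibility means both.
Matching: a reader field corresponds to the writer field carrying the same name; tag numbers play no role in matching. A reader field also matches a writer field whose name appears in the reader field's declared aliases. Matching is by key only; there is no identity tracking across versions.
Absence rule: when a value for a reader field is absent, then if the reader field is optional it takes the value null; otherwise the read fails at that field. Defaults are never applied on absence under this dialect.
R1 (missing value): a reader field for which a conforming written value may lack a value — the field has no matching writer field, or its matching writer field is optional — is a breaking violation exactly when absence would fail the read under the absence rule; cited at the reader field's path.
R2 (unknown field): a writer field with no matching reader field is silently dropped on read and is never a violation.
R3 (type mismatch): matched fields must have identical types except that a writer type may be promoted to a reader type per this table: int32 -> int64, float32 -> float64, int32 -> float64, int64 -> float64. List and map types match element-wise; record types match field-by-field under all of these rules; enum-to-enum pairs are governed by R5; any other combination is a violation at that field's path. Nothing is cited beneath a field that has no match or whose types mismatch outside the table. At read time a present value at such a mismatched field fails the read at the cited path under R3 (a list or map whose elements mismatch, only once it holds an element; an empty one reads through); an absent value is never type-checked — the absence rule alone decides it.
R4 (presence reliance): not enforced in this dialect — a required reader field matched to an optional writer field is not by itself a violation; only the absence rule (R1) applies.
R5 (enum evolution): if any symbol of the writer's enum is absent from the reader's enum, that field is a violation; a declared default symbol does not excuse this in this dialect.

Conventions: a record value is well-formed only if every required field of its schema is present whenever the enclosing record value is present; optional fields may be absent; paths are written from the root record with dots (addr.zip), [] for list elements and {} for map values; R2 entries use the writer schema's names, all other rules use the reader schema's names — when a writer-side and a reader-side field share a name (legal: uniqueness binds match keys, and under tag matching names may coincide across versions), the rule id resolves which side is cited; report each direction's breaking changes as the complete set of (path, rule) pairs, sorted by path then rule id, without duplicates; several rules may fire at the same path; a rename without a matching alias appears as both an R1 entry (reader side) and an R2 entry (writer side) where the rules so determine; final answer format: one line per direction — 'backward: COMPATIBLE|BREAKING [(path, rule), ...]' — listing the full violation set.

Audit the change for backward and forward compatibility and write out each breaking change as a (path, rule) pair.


backward: BREAKING [(factor, R1), (meta.duration, R1), (meta.retries, R3)]; forward: BREAKING [(channel, R5), (meta.retries, R3)]

arrows below run writer -> reader for Invoice
backward for Invoice (reader v2, writer v1):
  Kind -> Kind, writer required: channel aligns to channel
  Contact -> Contact, writer required: meta aligns to meta
  factor: no writer match
  float32 -> float32, writer required: rating aligns to rating
  int64 -> int64, writer optional: version aligns to version
  bytes -> bytes, writer optional: meta.payload aligns to meta.payload
  int64 -> int64, writer required: meta.age aligns to meta.age
  int64 -> int64, writer optional: meta.duration aligns to meta.duration
  int64 -> string, writer optional: meta.retries aligns to meta.retries
  breaking: (factor, R1)
  breaking: (meta.duration, R1)
  breaking: (meta.retries, R3)
  => 3 violation(s): backward is BREAKING for Invoice
forward for Invoice (reader v1, writer v2):
  Kind -> Kind, writer required: channel aligns to channel
  Contact -> Contact, writer required: meta aligns to meta
  float32 -> float32, writer required: rating aligns to rating
  int64 -> int64, writer optional: version aligns to version
  writer field factor has no reader counterpart
  bytes -> bytes, writer optional: meta.payload aligns to meta.payload
  int64 -> int64, writer required: meta.age aligns to meta.age
  int64 -> int64, writer required: meta.duration aligns to meta.duration
  string -> int64, writer optional: meta.retries aligns to meta.retries
  breaking: (channel, R5)
  breaking: (meta.retries, R3)
  => 2 violation(s): forward is BREAKING for Invoice


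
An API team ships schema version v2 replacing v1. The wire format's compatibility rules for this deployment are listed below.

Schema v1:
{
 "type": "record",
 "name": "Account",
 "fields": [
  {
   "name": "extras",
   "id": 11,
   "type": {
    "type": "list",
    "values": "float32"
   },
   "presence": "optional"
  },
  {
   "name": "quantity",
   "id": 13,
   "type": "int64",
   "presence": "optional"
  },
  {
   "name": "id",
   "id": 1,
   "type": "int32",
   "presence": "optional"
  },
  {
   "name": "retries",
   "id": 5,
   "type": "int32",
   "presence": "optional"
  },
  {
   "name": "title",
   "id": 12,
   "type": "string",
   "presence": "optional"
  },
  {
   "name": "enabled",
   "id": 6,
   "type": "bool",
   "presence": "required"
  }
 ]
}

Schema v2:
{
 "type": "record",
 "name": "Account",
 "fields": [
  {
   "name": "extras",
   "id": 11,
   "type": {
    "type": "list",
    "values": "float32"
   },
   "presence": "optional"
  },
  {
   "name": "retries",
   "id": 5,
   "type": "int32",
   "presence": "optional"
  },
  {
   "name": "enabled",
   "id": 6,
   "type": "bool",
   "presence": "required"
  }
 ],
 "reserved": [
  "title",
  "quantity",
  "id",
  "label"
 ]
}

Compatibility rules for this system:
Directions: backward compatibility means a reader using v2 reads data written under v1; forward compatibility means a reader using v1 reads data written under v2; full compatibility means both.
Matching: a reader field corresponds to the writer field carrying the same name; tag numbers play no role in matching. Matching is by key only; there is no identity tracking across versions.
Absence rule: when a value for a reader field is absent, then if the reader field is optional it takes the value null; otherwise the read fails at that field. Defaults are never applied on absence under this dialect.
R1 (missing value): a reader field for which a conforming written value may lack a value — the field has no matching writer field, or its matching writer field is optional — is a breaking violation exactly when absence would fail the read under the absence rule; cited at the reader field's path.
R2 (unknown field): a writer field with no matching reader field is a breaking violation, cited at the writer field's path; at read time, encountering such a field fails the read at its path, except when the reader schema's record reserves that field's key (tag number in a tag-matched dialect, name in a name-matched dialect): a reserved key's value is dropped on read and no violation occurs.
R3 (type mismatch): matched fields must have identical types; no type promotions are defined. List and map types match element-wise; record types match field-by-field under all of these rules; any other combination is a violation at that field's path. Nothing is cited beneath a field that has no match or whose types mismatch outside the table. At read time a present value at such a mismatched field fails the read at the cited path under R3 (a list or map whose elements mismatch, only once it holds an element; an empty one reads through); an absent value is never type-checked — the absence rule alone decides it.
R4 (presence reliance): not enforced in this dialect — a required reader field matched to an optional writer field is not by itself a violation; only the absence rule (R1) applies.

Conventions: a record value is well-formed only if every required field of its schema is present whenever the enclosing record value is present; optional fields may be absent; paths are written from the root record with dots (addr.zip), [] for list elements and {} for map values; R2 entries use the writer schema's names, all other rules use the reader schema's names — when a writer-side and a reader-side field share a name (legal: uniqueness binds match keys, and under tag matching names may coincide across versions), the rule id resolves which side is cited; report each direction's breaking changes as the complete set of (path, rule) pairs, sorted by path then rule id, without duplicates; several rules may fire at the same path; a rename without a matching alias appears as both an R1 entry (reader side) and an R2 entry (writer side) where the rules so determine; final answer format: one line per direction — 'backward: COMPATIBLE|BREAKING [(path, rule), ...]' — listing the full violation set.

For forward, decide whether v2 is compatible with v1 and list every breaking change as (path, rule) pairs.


forward: COMPATIBLE []

in Account below, arrows point writer -> reader
forward pass over Account, reader schema v1, writer schema v2:
  writer optional, list<float32> -> list<float32>: reader extras maps from writer extras
  quantity: no writer match
  id: no writer match
  writer optional, int32 -> int32: reader retries maps from writer retries
  title: no writer match
  writer required, bool -> bool: reader enabled maps from writer enabled
  => forward: COMPATIBLE
diffs on Account not affecting the asked answer:
  removed field title from record Account (its key "title" joins the reserved list) -> fires no rule on Account, leaving the asked answer as it is
  removed field quantity from record Account (its key "quantity" joins the reserved list) -> fires no rule on Account, leaving the asked answer as it is
  removed field id from record Account (its key "id" joins the reserved list) -> fires no rule on Account, leaving the asked answer as it is


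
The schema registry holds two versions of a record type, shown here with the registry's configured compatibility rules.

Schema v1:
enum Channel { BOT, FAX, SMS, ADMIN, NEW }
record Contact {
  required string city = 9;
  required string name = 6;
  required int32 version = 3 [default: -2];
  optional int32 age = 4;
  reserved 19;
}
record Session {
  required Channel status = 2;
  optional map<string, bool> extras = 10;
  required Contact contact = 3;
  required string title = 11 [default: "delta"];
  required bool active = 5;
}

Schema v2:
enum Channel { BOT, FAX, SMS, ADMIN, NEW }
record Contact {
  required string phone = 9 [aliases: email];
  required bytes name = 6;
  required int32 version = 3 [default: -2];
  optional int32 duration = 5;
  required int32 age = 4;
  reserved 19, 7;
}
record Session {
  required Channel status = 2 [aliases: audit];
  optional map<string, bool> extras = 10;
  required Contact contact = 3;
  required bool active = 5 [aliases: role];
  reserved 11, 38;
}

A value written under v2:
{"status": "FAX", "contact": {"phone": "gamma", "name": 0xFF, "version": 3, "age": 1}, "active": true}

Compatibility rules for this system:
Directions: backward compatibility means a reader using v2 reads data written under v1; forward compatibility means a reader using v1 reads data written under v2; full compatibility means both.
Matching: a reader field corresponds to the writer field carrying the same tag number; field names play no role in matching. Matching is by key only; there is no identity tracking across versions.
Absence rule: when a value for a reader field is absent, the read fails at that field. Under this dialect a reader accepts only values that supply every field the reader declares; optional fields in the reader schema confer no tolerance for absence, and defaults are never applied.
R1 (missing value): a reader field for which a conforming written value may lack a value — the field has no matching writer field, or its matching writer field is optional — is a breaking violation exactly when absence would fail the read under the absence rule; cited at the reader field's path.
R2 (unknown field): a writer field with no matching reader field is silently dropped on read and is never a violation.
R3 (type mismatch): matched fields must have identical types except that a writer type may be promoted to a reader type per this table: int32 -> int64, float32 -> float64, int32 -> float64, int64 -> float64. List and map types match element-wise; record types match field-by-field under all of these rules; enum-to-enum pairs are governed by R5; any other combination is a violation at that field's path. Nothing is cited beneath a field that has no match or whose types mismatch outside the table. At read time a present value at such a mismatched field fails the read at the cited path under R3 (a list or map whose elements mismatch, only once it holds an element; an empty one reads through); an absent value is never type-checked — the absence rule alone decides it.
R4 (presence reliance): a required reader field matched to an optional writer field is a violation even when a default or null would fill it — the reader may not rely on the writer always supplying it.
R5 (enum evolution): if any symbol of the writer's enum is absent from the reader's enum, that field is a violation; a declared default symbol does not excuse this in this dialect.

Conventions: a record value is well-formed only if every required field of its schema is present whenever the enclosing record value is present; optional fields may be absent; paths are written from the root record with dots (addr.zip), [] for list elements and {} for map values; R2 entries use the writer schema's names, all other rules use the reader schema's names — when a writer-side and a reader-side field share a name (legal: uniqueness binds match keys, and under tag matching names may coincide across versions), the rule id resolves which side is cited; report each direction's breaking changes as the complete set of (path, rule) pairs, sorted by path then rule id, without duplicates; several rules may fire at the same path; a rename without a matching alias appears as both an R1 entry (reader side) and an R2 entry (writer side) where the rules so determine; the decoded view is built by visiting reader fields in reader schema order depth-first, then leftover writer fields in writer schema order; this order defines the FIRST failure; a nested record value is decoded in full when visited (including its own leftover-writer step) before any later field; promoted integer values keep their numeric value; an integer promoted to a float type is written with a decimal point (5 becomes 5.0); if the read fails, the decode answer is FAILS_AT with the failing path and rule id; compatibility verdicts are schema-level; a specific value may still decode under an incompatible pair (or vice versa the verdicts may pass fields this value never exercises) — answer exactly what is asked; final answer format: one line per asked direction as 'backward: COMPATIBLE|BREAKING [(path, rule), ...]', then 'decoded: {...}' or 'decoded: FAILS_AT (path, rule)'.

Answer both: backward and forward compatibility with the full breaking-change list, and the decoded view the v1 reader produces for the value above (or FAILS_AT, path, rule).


backward: BREAKING [(contact.age, R1), (contact.age, R4), (contact.duration, R1), (contact.name, R3), (extras, R1)]; forward: BREAKING [(contact.name, R3), (extras, R1), (title, R1)]; decoded: FAILS_AT (extras, R1)

each type pair in Session: writer, then reader
backward on Session — v2 reading data written by v1:
  status: paired with writer status (Channel -> Channel; writer required)
  extras: paired with writer extras (map<string, bool> -> map<string, bool>; writer optional)
  contact: paired with writer contact (Contact -> Contact; writer required)
  active: paired with writer active (bool -> bool; writer required)
  leftover writer field: title
  contact.phone: paired with writer contact.city (string -> string; writer required)
  contact.name: paired with writer contact.name (string -> bytes; writer required)
  contact.version: paired with writer contact.version (int32 -> int32; writer required)
  contact.duration has no writer counterpart
  contact.age: paired with writer contact.age (int32 -> int32; writer optional)
  breaking: (contact.age, R1)
  breaking: (contact.age, R4)
  breaking: (contact.duration, R1)
  breaking: (contact.name, R3)
  breaking: (extras, R1)
  backward on Session therefore BREAKING (5)
forward on Session — v1 reading data written by v2:
  status: paired with writer status (Channel -> Channel; writer required)
  extras: paired with writer extras (map<string, bool> -> map<string, bool>; writer optional)
  contact: paired with writer contact (Contact -> Contact; writer required)
  title has no writer counterpart
  active: paired with writer active (bool -> bool; writer required)
  contact.city: paired with writer contact.phone (string -> string; writer required)
  contact.name: paired with writer contact.name (bytes -> string; writer required)
  contact.version: paired with writer contact.version (int32 -> int32; writer required)
  contact.age: paired with writer contact.age (int32 -> int32; writer required)
  leftover writer field: contact.duration
  breaking: (contact.name, R3)
  breaking: (extras, R1)
  breaking: (title, R1)
  forward on Session therefore BREAKING (3)
decoding the Session value with the v1 reader:
  status := "FAX"
  read fails at extras under R1 (no fill)
  => FAILS_AT (extras, R1)
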